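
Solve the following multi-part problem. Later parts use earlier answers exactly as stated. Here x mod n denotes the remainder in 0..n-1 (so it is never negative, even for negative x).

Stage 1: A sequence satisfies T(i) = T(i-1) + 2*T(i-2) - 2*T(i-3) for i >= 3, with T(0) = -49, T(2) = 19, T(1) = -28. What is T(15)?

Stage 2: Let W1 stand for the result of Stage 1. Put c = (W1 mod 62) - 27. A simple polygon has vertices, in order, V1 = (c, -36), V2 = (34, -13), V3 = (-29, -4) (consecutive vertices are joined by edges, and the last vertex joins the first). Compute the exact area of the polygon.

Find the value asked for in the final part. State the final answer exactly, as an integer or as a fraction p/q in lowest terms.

Stage 1: T(3) = 1*(19) + 2*(-28) - 2*(-49) = 61; iterating: T(3)=61, T(4)=155, T(5)=239, T(6)=427, T(7)=595, T(8)=971, T(9)=1307, T(10)=2059, T(11)=2731, T(12)=4235, T(13)=5579, T(14)=8587, T(15)=11275; answer 11275
Stage 2: W1 = 11275; c = 26; cross terms: (26*-13 - 34*-36)=886, (34*-4 - -29*-13)=-513, (-29*-36 - 26*-4)=1148; twice the area = |1521| = 1521; area = 1521/2; answer 1521/2

1521/2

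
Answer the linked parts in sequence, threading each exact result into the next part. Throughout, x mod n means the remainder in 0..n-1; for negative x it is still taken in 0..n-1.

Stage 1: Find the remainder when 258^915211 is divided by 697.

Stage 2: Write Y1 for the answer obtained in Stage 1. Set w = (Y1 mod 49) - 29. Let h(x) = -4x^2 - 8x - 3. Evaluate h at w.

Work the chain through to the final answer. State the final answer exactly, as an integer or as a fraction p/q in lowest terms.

Stage 1: squarings mod 697: 258^1=258, 258^2=349, 258^4=523, 258^8=305, 258^16=324, 258^32=426, 258^64=256, 258^128=18, 258^256=324, 258^512=426, 258^1024=256, 258^2048=18, 258^4096=324, 258^8192=426, 258^16384=256, 258^32768=18, 258^65536=324, 258^131072=426, 258^262144=256, 258^524288=18; 258^915211 = 258^1 * 258^2 * 258^8 * 258^256 * 258^512 * 258^1024 * 258^4096 * 258^8192 * 258^16384 * 258^32768 * 258^65536 * 258^262144 * 258^524288 = 313 (mod 697); answer 313
Stage 2: Y1 = 313; w = -10; -4*(-10)^2 - 8*(-10)^1 - 3 = (-400) + (80) + (-3) = -323; answer -323

-323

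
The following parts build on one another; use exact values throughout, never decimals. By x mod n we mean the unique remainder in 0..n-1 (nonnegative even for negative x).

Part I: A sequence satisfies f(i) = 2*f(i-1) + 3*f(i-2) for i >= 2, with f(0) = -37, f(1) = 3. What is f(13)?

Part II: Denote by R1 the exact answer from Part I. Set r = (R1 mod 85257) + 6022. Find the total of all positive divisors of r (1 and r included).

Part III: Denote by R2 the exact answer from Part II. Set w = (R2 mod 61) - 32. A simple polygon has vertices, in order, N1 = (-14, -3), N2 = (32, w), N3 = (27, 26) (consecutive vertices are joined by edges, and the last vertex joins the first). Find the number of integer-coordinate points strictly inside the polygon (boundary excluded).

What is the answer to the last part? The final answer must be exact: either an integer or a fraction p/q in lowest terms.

Part I: f(2) = 2*(3) + 3*(-37) = -105; iterating: f(2)=-105, f(3)=-201, f(4)=-717, f(5)=-2037, f(6)=-6225, f(7)=-18561, f(8)=-55797, f(9)=-167277, f(10)=-501945, f(11)=-1505721, f(12)=-4517277, f(13)=-13551717; answer -13551717
Part II: R1 = -13551717; r = 10168; 10168 = 2^3 * 31 * 41; sigma = (1 + 2 + 4 + 8) * (1 + 31) * (1 + 41) = 15 * 32 * 42 = 20160; answer 20160
Part III: R2 = 20160; w = -2; cross terms: (-14*-2 - 32*-3)=124, (32*26 - 27*-2)=886, (27*-3 - -14*26)=283; twice the area = |1293| = 1293; area = 1293/2; boundary points = 1 + 1 + 1 = 3; strictly interior points = area - boundary/2 + 1 = 646; answer 646

646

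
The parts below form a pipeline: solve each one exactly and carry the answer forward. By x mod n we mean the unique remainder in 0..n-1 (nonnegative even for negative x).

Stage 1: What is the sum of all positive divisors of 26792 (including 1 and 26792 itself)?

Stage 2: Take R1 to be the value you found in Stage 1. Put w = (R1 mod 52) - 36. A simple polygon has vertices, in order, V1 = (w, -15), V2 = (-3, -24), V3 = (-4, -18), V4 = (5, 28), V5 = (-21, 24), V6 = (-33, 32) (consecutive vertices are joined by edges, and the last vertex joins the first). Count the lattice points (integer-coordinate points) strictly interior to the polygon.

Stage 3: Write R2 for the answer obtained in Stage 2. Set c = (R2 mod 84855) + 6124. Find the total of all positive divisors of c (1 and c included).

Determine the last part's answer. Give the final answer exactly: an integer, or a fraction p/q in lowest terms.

13832

Stage 1: 26792 = 2^3 * 17 * 197; sigma = (1 + 2 + 4 + 8) * (1 + 17) * (1 + 197) = 15 * 18 * 198 = 53460; answer 53460
Stage 2: R1 = 53460; w = -32; cross terms: (-32*-24 - -3*-15)=723, (-3*-18 - -4*-24)=-42, (-4*28 - 5*-18)=-22, (5*24 - -21*28)=708, (-21*32 - -33*24)=120, (-33*-15 - -32*32)=1519; twice the area = |3006| = 3006; area = 1503; boundary points = 1 + 1 + 1 + 2 + 4 + 1 = 10; strictly interior points = area - boundary/2 + 1 = 1499; answer 1499
Stage 3: R2 = 1499; c = 7623; 7623 = 3^2 * 7 * 11^2; sigma = (1 + 3 + 9) * (1 + 7) * (1 + 11 + 121) = 13 * 8 * 133 = 13832; answer 13832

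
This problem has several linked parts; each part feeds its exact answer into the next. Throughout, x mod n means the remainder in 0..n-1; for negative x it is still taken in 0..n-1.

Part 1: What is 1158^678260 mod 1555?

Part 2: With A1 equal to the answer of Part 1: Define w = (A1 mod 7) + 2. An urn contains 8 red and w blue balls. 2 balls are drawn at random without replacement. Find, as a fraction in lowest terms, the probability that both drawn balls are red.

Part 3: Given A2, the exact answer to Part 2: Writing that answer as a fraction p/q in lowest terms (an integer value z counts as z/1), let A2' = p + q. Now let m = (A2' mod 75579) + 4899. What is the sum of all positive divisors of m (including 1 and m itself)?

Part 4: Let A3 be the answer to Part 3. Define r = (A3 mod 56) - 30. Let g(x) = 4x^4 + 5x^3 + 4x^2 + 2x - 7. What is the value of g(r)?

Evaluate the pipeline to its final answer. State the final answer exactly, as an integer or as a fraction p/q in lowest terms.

92177

Part 1: squarings mod 1555: 1158^1=1158, 1158^2=554, 1158^4=581, 1158^8=126, 1158^16=326, 1158^32=536, 1158^64=1176, 1158^128=581, 1158^256=126, 1158^512=326, 1158^1024=536, 1158^2048=1176, 1158^4096=581, 1158^8192=126, 1158^16384=326, 1158^32768=536, 1158^65536=1176, 1158^131072=581, 1158^262144=126, 1158^524288=326; 1158^678260 = 1158^4 * 1158^16 * 1158^32 * 1158^64 * 1158^256 * 1158^2048 * 1158^4096 * 1158^16384 * 1158^131072 * 1158^524288 = 711 (mod 1555); answer 711
Part 2: A1 = 711; w = 6; total draws C(14,2) = 91; favorable C(8,2) = 28; P = 4/13; answer 4/13
Part 3: A2 = 4/13; threaded value p + q = 17; m = 4916; 4916 = 2^2 * 1229; sigma = (1 + 2 + 4) * (1 + 1229) = 7 * 1230 = 8610; answer 8610
Part 4: A3 = 8610; r = 12; 4*(12)^4 + 5*(12)^3 + 4*(12)^2 + 2*(12)^1 - 7 = (82944) + (8640) + (576) + (24) + (-7) = 92177; answer 92177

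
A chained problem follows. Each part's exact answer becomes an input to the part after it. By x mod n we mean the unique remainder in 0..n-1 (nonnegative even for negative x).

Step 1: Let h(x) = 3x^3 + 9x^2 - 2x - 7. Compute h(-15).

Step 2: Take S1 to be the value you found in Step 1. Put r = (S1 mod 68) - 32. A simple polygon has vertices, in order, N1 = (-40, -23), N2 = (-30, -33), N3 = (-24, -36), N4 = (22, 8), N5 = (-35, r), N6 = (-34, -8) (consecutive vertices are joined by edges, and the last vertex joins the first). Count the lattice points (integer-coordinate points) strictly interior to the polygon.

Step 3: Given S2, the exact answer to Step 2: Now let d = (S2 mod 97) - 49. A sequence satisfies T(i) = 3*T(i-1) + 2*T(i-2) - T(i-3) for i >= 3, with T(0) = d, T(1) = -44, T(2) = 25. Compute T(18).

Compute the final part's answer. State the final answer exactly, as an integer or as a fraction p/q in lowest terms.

Step 1: 3*(-15)^3 + 9*(-15)^2 - 2*(-15)^1 - 7 = (-10125) + (2025) + (30) + (-7) = -8077; answer -8077
Step 2: S1 = -8077; r = -17; cross terms: (-40*-33 - -30*-23)=630, (-30*-36 - -24*-33)=288, (-24*8 - 22*-36)=600, (22*-17 - -35*8)=-94, (-35*-8 - -34*-17)=-298, (-34*-23 - -40*-8)=462; twice the area = |1588| = 1588; area = 794; boundary points = 10 + 3 + 2 + 1 + 1 + 3 = 20; strictly interior points = area - boundary/2 + 1 = 785; answer 785
Step 3: S2 = 785; d = -40; T(3) = 3*(25) + 2*(-44) - 1*(-40) = 27; iterating: T(3)=27, T(4)=175, T(5)=554, T(6)=1985, T(7)=6888, T(8)=24080, T(9)=84031, T(10)=293365, T(11)=1024077, T(12)=3574930, T(13)=12479579, T(14)=43564520, T(15)=152077788, T(16)=530882825, T(17)=1853239531, T(18)=6469406455; answer 6469406455

6469406455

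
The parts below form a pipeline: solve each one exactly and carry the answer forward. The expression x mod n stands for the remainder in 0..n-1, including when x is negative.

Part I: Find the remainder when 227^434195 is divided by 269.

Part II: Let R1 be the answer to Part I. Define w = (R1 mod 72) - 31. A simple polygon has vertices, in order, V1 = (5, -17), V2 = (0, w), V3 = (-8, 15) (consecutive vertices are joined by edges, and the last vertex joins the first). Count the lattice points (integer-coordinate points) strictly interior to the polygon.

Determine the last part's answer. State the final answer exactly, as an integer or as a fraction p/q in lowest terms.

Part I: squarings mod 269: 227^1=227, 227^2=150, 227^4=173, 227^8=70, 227^16=58, 227^32=136, 227^64=204, 227^128=190, 227^256=54, 227^512=226, 227^1024=235, 227^2048=80, 227^4096=213, 227^8192=177, 227^16384=125, 227^32768=23, 227^65536=260, 227^131072=81, 227^262144=105; 227^434195 = 227^1 * 227^2 * 227^16 * 227^8192 * 227^32768 * 227^131072 * 227^262144 = 234 (mod 269); answer 234
Part II: R1 = 234; w = -13; cross terms: (5*-13 - 0*-17)=-65, (0*15 - -8*-13)=-104, (-8*-17 - 5*15)=61; twice the area = |-108| = 108; area = 54; boundary points = 1 + 4 + 1 = 6; strictly interior points = area - boundary/2 + 1 = 52; answer 52

52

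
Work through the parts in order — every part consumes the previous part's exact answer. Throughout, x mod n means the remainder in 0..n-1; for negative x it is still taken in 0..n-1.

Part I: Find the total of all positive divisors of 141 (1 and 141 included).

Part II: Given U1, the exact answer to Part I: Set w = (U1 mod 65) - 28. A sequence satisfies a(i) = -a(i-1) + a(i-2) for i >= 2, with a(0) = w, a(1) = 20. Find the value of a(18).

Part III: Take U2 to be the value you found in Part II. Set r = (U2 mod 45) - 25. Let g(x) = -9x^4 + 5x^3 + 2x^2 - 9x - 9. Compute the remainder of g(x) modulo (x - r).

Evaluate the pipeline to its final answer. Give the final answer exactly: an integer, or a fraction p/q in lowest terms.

-775532

Part I: 141 = 3 * 47; sigma = (1 + 3) * (1 + 47) = 4 * 48 = 192; answer 192
Part II: U1 = 192; w = 34; a(2) = -1*(20) + 1*(34) = 14; iterating: a(2)=14, a(3)=6, a(4)=8, a(5)=-2, a(6)=10, a(7)=-12, a(8)=22, a(9)=-34, a(10)=56, a(11)=-90, a(12)=146, a(13)=-236, a(14)=382, a(15)=-618, a(16)=1000, a(17)=-1618, a(18)=2618; answer 2618
Part III: U2 = 2618; r = -17; remainder = value at the root: -9*(-17)^4 + 5*(-17)^3 + 2*(-17)^2 - 9*(-17)^1 - 9 = (-751689) + (-24565) + (578) + (153) + (-9) = -775532; answer -775532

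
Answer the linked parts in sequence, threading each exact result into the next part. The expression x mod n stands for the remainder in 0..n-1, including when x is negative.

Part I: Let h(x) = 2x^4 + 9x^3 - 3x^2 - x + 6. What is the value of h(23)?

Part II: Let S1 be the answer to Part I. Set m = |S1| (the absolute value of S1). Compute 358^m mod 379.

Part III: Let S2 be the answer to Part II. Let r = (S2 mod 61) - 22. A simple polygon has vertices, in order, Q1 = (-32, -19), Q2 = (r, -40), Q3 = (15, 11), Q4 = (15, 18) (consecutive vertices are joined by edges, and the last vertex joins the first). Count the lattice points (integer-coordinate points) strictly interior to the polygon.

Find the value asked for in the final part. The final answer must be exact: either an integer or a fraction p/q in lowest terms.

Part I: 2*(23)^4 + 9*(23)^3 - 3*(23)^2 - 1*(23)^1 + 6 = (559682) + (109503) + (-1587) + (-23) + (6) = 667581; answer 667581
Part II: S1 = 667581; m = 667581; squarings mod 379: 358^1=358, 358^2=62, 358^4=54, 358^8=263, 358^16=191, 358^32=97, 358^64=313, 358^128=187, 358^256=101, 358^512=347, 358^1024=266, 358^2048=262, 358^4096=45, 358^8192=130, 358^16384=224, 358^32768=148, 358^65536=301, 358^131072=20, 358^262144=21, 358^524288=62; 358^667581 = 358^1 * 358^4 * 358^8 * 358^16 * 358^32 * 358^128 * 358^256 * 358^512 * 358^1024 * 358^2048 * 358^8192 * 358^131072 * 358^524288 = 237 (mod 379); answer 237
Part III: S2 = 237; r = 32; cross terms: (-32*-40 - 32*-19)=1888, (32*11 - 15*-40)=952, (15*18 - 15*11)=105, (15*-19 - -32*18)=291; twice the area = |3236| = 3236; area = 1618; boundary points = 1 + 17 + 7 + 1 = 26; strictly interior points = area - boundary/2 + 1 = 1606; answer 1606

1606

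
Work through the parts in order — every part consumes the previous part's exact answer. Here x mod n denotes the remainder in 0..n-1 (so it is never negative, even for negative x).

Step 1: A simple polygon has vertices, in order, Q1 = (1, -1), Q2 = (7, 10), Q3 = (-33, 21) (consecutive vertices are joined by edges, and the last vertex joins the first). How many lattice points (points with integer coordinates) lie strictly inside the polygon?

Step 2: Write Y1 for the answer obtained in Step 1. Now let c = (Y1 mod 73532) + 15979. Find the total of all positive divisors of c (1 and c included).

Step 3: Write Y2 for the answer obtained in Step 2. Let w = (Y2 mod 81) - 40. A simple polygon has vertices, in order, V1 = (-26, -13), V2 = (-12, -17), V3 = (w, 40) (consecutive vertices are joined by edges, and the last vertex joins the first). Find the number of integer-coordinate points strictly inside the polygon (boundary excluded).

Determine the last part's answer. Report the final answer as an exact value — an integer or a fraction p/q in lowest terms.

Step 1: cross terms: (1*10 - 7*-1)=17, (7*21 - -33*10)=477, (-33*-1 - 1*21)=12; twice the area = |506| = 506; area = 253; boundary points = 1 + 1 + 2 = 4; strictly interior points = area - boundary/2 + 1 = 252; answer 252
Step 2: Y1 = 252; c = 16231; 16231 is prime, so its only divisors are 1 and 16231; sigma = 1 + 16231 = 16232; answer 16232
Step 3: Y2 = 16232; w = -8; cross terms: (-26*-17 - -12*-13)=286, (-12*40 - -8*-17)=-616, (-8*-13 - -26*40)=1144; twice the area = |814| = 814; area = 407; boundary points = 2 + 1 + 1 = 4; strictly interior points = area - boundary/2 + 1 = 406; answer 406

406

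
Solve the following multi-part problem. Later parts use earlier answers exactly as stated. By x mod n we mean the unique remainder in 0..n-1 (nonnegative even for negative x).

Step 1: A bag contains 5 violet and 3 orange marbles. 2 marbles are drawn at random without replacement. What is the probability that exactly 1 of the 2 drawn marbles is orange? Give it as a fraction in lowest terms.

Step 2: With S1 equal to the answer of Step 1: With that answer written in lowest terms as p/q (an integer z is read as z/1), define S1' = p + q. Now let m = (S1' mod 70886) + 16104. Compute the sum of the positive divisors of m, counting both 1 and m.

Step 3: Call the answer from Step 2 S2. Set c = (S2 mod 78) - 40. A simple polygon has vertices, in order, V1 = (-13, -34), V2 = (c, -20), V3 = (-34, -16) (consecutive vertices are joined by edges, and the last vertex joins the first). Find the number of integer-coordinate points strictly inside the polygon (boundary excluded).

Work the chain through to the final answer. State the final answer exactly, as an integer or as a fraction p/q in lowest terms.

583

Step 1: total draws C(8,2) = 28; favorable C(3,1)*C(5,1) = 15; P = 15/28; answer 15/28
Step 2: S1 = 15/28; threaded value p + q = 43; m = 16147; 16147 = 67 * 241; sigma = (1 + 67) * (1 + 241) = 68 * 242 = 16456; answer 16456
Step 3: S2 = 16456; c = 36; cross terms: (-13*-20 - 36*-34)=1484, (36*-16 - -34*-20)=-1256, (-34*-34 - -13*-16)=948; twice the area = |1176| = 1176; area = 588; boundary points = 7 + 2 + 3 = 12; strictly interior points = area - boundary/2 + 1 = 583; answer 583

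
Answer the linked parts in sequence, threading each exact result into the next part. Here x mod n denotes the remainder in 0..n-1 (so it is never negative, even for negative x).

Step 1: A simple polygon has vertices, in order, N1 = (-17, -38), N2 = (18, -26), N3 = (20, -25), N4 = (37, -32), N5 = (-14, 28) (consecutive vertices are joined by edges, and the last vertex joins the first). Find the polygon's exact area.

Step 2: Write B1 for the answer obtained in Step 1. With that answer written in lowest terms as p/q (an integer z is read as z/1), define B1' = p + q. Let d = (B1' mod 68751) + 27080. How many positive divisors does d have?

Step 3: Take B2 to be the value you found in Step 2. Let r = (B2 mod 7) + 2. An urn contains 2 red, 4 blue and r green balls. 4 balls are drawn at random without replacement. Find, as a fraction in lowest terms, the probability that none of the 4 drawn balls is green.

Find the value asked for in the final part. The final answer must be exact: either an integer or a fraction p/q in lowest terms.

Step 1: cross terms: (-17*-26 - 18*-38)=1126, (18*-25 - 20*-26)=70, (20*-32 - 37*-25)=285, (37*28 - -14*-32)=588, (-14*-38 - -17*28)=1008; twice the area = |3077| = 3077; area = 3077/2; answer 3077/2
Step 2: B1 = 3077/2; threaded value p + q = 3079; d = 30159; 30159 = 3^3 * 1117; number of divisors = (3+1) * (1+1) = 8; answer 8
Step 3: B2 = 8; r = 3; total draws C(9,4) = 126; favorable C(6,4) = 15; P = 5/42; answer 5/42

5/42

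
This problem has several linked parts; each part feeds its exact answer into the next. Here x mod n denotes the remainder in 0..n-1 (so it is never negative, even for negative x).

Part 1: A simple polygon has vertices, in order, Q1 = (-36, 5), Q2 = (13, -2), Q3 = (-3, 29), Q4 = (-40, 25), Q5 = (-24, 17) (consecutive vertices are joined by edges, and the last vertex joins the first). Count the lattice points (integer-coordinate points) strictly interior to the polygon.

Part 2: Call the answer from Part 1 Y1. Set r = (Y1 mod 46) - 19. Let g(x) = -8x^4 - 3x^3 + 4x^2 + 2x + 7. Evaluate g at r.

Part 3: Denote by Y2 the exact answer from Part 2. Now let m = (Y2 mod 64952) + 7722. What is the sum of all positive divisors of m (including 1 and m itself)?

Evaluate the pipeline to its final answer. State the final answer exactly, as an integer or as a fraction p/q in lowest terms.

164640

Part 1: cross terms: (-36*-2 - 13*5)=7, (13*29 - -3*-2)=371, (-3*25 - -40*29)=1085, (-40*17 - -24*25)=-80, (-24*5 - -36*17)=492; twice the area = |1875| = 1875; area = 1875/2; boundary points = 7 + 1 + 1 + 8 + 12 = 29; strictly interior points = area - boundary/2 + 1 = 924; answer 924
Part 2: Y1 = 924; r = -15; -8*(-15)^4 - 3*(-15)^3 + 4*(-15)^2 + 2*(-15)^1 + 7 = (-405000) + (10125) + (900) + (-30) + (7) = -393998; answer -393998
Part 3: Y2 = -393998; m = 68388; 68388 = 2^2 * 3 * 41 * 139; sigma = (1 + 2 + 4) * (1 + 3) * (1 + 41) * (1 + 139) = 7 * 4 * 42 * 140 = 164640; answer 164640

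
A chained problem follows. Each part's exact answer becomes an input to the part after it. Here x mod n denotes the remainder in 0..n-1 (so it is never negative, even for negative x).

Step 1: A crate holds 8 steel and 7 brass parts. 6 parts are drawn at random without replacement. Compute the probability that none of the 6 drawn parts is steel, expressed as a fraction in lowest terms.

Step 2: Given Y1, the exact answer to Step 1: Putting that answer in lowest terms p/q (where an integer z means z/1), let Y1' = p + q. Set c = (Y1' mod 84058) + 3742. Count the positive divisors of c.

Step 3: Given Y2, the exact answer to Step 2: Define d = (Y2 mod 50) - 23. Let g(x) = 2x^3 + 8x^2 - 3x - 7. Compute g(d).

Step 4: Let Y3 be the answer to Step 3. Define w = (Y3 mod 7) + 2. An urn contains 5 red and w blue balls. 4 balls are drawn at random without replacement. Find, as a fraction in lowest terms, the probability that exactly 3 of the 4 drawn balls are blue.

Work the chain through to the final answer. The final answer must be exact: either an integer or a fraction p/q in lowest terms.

10/63

Step 1: total draws C(15,6) = 5005; favorable C(7,6) = 7; P = 1/715; answer 1/715
Step 2: Y1 = 1/715; threaded value p + q = 716; c = 4458; 4458 = 2 * 3 * 743; number of divisors = (1+1) * (1+1) * (1+1) = 8; answer 8
Step 3: Y2 = 8; d = -15; 2*(-15)^3 + 8*(-15)^2 - 3*(-15)^1 - 7 = (-6750) + (1800) + (45) + (-7) = -4912; answer -4912
Step 4: Y3 = -4912; w = 4; total draws C(9,4) = 126; favorable C(4,3)*C(5,1) = 20; P = 10/63; answer 10/63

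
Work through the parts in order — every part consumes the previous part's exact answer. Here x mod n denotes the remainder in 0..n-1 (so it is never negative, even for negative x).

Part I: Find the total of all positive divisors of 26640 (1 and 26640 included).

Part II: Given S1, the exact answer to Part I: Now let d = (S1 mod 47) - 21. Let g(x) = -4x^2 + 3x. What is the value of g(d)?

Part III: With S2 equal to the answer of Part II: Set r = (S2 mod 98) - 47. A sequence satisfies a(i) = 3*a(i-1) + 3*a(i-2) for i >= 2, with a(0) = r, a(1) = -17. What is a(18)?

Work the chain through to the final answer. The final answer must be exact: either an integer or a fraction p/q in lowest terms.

-196659820782

Part I: 26640 = 2^4 * 3^2 * 5 * 37; sigma = (1 + 2 + 4 + 8 + 16) * (1 + 3 + 9) * (1 + 5) * (1 + 37) = 31 * 13 * 6 * 38 = 91884; answer 91884
Part II: S1 = 91884; d = 25; -4*(25)^2 + 3*(25)^1 = (-2500) + (75) = -2425; answer -2425
Part III: S2 = -2425; r = -22; a(2) = 3*(-17) + 3*(-22) = -117; iterating: a(2)=-117, a(3)=-402, a(4)=-1557, a(5)=-5877, a(6)=-22302, a(7)=-84537, a(8)=-320517, a(9)=-1215162, a(10)=-4607037, a(11)=-17466597, a(12)=-66220902, a(13)=-251062497, a(14)=-951850197, a(15)=-3608738082, a(16)=-13681764837, a(17)=-51871508757, a(18)=-196659820782; answer -196659820782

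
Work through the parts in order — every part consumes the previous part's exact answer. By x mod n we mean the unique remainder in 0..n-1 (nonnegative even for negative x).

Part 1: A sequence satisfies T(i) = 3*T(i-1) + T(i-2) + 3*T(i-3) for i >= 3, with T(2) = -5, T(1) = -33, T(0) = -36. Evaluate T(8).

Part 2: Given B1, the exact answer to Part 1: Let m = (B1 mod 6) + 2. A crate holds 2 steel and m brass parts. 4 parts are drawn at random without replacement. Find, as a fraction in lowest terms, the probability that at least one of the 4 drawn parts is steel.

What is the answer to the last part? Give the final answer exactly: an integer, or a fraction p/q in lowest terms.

Part 1: T(3) = 3*(-5) + 1*(-33) + 3*(-36) = -156; iterating: T(3)=-156, T(4)=-572, T(5)=-1887, T(6)=-6701, T(7)=-23706, T(8)=-83480; answer -83480
Part 2: B1 = -83480; m = 6; total draws C(8,4) = 70; complement C(6,4) = 15; favorable 70 - 15 = 55; P = 11/14; answer 11/14

11/14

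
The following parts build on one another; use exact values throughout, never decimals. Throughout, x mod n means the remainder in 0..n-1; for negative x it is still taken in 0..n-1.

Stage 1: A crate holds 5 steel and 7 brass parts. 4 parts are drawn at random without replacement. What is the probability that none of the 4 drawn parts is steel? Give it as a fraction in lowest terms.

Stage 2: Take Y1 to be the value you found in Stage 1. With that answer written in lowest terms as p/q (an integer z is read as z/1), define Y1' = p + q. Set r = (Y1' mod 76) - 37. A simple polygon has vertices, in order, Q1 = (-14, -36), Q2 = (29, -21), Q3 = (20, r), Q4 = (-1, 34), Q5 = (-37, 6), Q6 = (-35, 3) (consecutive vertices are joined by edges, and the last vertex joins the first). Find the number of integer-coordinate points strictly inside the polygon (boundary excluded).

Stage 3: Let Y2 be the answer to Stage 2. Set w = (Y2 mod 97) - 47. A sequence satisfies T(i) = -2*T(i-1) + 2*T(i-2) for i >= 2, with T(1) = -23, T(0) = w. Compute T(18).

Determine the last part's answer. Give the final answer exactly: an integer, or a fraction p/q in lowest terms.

-69622272

Stage 1: total draws C(12,4) = 495; favorable C(7,4) = 35; P = 7/99; answer 7/99
Stage 2: Y1 = 7/99; threaded value p + q = 106; r = -7; cross terms: (-14*-21 - 29*-36)=1338, (29*-7 - 20*-21)=217, (20*34 - -1*-7)=673, (-1*6 - -37*34)=1252, (-37*3 - -35*6)=99, (-35*-36 - -14*3)=1302; twice the area = |4881| = 4881; area = 4881/2; boundary points = 1 + 1 + 1 + 4 + 1 + 3 = 11; strictly interior points = area - boundary/2 + 1 = 2436; answer 2436
Stage 3: Y2 = 2436; w = -36; T(2) = -2*(-23) + 2*(-36) = -26; iterating: T(2)=-26, T(3)=6, T(4)=-64, T(5)=140, T(6)=-408, T(7)=1096, T(8)=-3008, T(9)=8208, T(10)=-22432, T(11)=61280, T(12)=-167424, T(13)=457408, T(14)=-1249664, T(15)=3414144, T(16)=-9327616, T(17)=25483520, T(18)=-69622272; answer -69622272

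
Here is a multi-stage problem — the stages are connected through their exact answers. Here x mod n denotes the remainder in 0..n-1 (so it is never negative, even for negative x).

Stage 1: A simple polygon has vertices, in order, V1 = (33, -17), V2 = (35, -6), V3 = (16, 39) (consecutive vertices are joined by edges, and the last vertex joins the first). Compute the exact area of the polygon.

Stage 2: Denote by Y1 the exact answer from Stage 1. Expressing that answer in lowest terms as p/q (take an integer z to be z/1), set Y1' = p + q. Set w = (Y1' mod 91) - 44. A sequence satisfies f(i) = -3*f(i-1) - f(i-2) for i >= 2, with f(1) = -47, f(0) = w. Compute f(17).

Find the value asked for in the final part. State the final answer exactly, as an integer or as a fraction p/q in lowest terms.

Stage 1: cross terms: (33*-6 - 35*-17)=397, (35*39 - 16*-6)=1461, (16*-17 - 33*39)=-1559; twice the area = |299| = 299; area = 299/2; answer 299/2
Stage 2: Y1 = 299/2; threaded value p + q = 301; w = -16; f(2) = -3*(-47) - 1*(-16) = 157; iterating: f(2)=157, f(3)=-424, f(4)=1115, f(5)=-2921, f(6)=7648, f(7)=-20023, f(8)=52421, f(9)=-137240, f(10)=359299, f(11)=-940657, f(12)=2462672, f(13)=-6447359, f(14)=16879405, f(15)=-44190856, f(16)=115693163, f(17)=-302888633; answer -302888633

-302888633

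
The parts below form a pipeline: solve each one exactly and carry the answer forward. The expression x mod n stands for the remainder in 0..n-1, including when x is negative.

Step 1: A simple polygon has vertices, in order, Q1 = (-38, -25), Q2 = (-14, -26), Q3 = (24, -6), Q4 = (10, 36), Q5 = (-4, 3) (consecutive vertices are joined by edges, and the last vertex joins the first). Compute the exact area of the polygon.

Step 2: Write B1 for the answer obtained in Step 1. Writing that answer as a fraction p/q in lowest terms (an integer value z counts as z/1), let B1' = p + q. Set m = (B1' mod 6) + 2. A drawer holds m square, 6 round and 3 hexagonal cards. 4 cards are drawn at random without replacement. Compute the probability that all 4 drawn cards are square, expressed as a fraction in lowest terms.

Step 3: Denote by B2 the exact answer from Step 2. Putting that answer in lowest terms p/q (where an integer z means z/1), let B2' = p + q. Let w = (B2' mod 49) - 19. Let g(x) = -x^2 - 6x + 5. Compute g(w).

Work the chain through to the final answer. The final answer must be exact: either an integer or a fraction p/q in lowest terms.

-715

Step 1: cross terms: (-38*-26 - -14*-25)=638, (-14*-6 - 24*-26)=708, (24*36 - 10*-6)=924, (10*3 - -4*36)=174, (-4*-25 - -38*3)=214; twice the area = |2658| = 2658; area = 1329; answer 1329
Step 2: B1 = 1329; threaded value p + q = 1330; m = 6; total draws C(15,4) = 1365; favorable C(6,4) = 15; P = 1/91; answer 1/91
Step 3: B2 = 1/91; threaded value p + q = 92; w = 24; -1*(24)^2 - 6*(24)^1 + 5 = (-576) + (-144) + (5) = -715; answer -715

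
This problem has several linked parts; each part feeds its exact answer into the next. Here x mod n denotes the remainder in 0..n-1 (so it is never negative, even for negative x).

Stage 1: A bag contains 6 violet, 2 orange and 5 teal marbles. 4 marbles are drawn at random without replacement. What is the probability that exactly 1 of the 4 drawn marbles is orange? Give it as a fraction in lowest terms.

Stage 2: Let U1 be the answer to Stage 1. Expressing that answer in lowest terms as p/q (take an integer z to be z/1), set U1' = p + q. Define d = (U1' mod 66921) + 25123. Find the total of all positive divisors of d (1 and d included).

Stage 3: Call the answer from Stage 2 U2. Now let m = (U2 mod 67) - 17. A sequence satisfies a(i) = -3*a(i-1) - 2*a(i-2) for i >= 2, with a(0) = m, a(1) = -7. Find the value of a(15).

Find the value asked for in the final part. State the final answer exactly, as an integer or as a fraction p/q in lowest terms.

982973

Stage 1: total draws C(13,4) = 715; favorable C(2,1)*C(11,3) = 330; P = 6/13; answer 6/13
Stage 2: U1 = 6/13; threaded value p + q = 19; d = 25142; 25142 = 2 * 13 * 967; sigma = (1 + 2) * (1 + 13) * (1 + 967) = 3 * 14 * 968 = 40656; answer 40656
Stage 3: U2 = 40656; m = 37; a(2) = -3*(-7) - 2*(37) = -53; iterating: a(2)=-53, a(3)=173, a(4)=-413, a(5)=893, a(6)=-1853, a(7)=3773, a(8)=-7613, a(9)=15293, a(10)=-30653, a(11)=61373, a(12)=-122813, a(13)=245693, a(14)=-491453, a(15)=982973; answer 982973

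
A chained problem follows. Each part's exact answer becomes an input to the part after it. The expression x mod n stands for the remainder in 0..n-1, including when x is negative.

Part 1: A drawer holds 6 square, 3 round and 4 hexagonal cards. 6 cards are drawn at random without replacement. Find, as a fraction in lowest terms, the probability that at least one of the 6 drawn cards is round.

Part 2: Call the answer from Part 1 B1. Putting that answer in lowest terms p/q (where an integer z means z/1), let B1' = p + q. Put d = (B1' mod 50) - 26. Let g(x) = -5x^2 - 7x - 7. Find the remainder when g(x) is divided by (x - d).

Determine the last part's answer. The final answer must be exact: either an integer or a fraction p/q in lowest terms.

-689

Part 1: total draws C(13,6) = 1716; complement C(10,6) = 210; favorable 1716 - 210 = 1506; P = 251/286; answer 251/286
Part 2: B1 = 251/286; threaded value p + q = 537; d = 11; remainder = value at the root: -5*(11)^2 - 7*(11)^1 - 7 = (-605) + (-77) + (-7) = -689; answer -689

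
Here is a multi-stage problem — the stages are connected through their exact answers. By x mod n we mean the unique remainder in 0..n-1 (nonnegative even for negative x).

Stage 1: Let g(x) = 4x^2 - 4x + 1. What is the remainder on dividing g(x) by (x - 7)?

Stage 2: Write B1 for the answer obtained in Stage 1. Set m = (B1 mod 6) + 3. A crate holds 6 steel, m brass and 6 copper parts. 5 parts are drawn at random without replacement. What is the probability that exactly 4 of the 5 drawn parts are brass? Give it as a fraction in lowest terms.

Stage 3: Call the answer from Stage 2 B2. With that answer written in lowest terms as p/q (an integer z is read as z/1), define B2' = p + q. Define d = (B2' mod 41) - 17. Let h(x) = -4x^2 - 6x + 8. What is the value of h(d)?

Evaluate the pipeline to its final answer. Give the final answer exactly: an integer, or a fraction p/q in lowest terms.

-1712

Stage 1: remainder = value at the root: 4*(7)^2 - 4*(7)^1 + 1 = (196) + (-28) + (1) = 169; answer 169
Stage 2: B1 = 169; m = 4; total draws C(16,5) = 4368; favorable C(4,4)*C(12,1) = 12; P = 1/364; answer 1/364
Stage 3: B2 = 1/364; threaded value p + q = 365; d = 20; -4*(20)^2 - 6*(20)^1 + 8 = (-1600) + (-120) + (8) = -1712; answer -1712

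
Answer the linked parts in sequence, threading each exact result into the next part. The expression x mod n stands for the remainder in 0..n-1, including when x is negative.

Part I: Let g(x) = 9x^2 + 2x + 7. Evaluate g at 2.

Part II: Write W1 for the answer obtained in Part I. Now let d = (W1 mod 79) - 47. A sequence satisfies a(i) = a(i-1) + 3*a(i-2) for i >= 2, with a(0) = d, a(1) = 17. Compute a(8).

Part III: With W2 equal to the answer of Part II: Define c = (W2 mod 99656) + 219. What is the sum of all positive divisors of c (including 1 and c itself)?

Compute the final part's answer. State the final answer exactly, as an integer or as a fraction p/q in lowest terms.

Part I: 9*(2)^2 + 2*(2)^1 + 7 = (36) + (4) + (7) = 47; answer 47
Part II: W1 = 47; d = 0; a(2) = 1*(17) + 3*(0) = 17; iterating: a(2)=17, a(3)=68, a(4)=119, a(5)=323, a(6)=680, a(7)=1649, a(8)=3689; answer 3689
Part III: W2 = 3689; c = 3908; 3908 = 2^2 * 977; sigma = (1 + 2 + 4) * (1 + 977) = 7 * 978 = 6846; answer 6846

6846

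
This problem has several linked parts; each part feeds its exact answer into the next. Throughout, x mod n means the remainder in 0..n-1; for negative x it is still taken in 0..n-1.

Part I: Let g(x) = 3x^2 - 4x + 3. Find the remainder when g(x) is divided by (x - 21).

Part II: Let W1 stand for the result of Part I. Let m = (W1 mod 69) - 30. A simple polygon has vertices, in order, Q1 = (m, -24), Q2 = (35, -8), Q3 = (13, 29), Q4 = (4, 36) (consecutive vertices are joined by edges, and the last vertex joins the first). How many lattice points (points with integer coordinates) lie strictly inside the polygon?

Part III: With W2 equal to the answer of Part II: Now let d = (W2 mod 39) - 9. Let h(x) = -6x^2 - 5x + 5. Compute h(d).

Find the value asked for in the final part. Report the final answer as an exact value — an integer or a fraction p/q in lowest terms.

-29

Part I: remainder = value at the root: 3*(21)^2 - 4*(21)^1 + 3 = (1323) + (-84) + (3) = 1242; answer 1242
Part II: W1 = 1242; m = -30; cross terms: (-30*-8 - 35*-24)=1080, (35*29 - 13*-8)=1119, (13*36 - 4*29)=352, (4*-24 - -30*36)=984; twice the area = |3535| = 3535; area = 3535/2; boundary points = 1 + 1 + 1 + 2 = 5; strictly interior points = area - boundary/2 + 1 = 1766; answer 1766
Part III: W2 = 1766; d = 2; -6*(2)^2 - 5*(2)^1 + 5 = (-24) + (-10) + (5) = -29; answer -29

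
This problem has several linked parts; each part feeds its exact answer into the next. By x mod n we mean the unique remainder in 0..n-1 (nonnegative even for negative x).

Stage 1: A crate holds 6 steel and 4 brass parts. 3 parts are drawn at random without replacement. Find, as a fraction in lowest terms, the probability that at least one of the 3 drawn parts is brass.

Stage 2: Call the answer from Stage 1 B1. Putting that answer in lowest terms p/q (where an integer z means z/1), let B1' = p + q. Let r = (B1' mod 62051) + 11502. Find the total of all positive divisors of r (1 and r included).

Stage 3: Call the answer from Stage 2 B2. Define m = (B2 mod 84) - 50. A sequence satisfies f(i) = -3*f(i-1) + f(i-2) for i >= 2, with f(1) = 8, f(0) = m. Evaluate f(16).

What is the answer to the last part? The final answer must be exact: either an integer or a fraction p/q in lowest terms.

-1084551044

Stage 1: total draws C(10,3) = 120; complement C(6,3) = 20; favorable 120 - 20 = 100; P = 5/6; answer 5/6
Stage 2: B1 = 5/6; threaded value p + q = 11; r = 11513; 11513 = 29 * 397; sigma = (1 + 29) * (1 + 397) = 30 * 398 = 11940; answer 11940
Stage 3: B2 = 11940; m = -38; f(2) = -3*(8) + 1*(-38) = -62; iterating: f(2)=-62, f(3)=194, f(4)=-644, f(5)=2126, f(6)=-7022, f(7)=23192, f(8)=-76598, f(9)=252986, f(10)=-835556, f(11)=2759654, f(12)=-9114518, f(13)=30103208, f(14)=-99424142, f(15)=328375634, f(16)=-1084551044; answer -1084551044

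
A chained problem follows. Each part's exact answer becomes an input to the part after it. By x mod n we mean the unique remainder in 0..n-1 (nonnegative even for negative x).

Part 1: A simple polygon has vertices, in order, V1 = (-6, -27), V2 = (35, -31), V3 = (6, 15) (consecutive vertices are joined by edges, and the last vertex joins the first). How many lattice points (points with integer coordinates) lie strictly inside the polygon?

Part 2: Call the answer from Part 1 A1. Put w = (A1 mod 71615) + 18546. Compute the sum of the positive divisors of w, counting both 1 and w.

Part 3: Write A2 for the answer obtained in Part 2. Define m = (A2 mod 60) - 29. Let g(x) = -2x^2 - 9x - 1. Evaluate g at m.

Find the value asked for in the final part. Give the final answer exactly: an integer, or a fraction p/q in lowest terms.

Part 1: cross terms: (-6*-31 - 35*-27)=1131, (35*15 - 6*-31)=711, (6*-27 - -6*15)=-72; twice the area = |1770| = 1770; area = 885; boundary points = 1 + 1 + 6 = 8; strictly interior points = area - boundary/2 + 1 = 882; answer 882
Part 2: A1 = 882; w = 19428; 19428 = 2^2 * 3 * 1619; sigma = (1 + 2 + 4) * (1 + 3) * (1 + 1619) = 7 * 4 * 1620 = 45360; answer 45360
Part 3: A2 = 45360; m = -29; -2*(-29)^2 - 9*(-29)^1 - 1 = (-1682) + (261) + (-1) = -1422; answer -1422

-1422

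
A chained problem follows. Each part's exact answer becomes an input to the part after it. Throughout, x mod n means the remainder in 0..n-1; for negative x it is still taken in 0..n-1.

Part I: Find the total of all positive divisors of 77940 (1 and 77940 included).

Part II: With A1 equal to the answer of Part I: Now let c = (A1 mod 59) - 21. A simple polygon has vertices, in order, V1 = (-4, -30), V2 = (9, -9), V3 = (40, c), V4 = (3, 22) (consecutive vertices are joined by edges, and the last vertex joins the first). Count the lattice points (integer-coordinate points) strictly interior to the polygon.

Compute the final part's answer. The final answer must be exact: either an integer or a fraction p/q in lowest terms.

768

Part I: 77940 = 2^2 * 3^2 * 5 * 433; sigma = (1 + 2 + 4) * (1 + 3 + 9) * (1 + 5) * (1 + 433) = 7 * 13 * 6 * 434 = 236964; answer 236964
Part II: A1 = 236964; c = -1; cross terms: (-4*-9 - 9*-30)=306, (9*-1 - 40*-9)=351, (40*22 - 3*-1)=883, (3*-30 - -4*22)=-2; twice the area = |1538| = 1538; area = 769; boundary points = 1 + 1 + 1 + 1 = 4; strictly interior points = area - boundary/2 + 1 = 768; answer 768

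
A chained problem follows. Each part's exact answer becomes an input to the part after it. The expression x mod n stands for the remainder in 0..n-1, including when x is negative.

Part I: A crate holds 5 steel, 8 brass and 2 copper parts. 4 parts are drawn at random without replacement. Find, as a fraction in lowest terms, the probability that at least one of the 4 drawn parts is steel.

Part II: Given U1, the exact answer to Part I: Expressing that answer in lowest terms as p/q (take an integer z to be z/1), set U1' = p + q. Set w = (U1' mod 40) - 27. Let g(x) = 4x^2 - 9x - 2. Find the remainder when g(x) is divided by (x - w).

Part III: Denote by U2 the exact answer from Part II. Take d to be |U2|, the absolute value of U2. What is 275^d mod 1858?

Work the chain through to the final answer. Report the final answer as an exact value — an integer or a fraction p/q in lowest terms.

Part I: total draws C(15,4) = 1365; complement C(10,4) = 210; favorable 1365 - 210 = 1155; P = 11/13; answer 11/13
Part II: U1 = 11/13; threaded value p + q = 24; w = -3; remainder = value at the root: 4*(-3)^2 - 9*(-3)^1 - 2 = (36) + (27) + (-2) = 61; answer 61
Part III: U2 = 61; d = 61; squarings mod 1858: 275^1=275, 275^2=1305, 275^4=1097, 275^8=1283, 275^16=1759, 275^32=511; 275^61 = 275^1 * 275^4 * 275^8 * 275^16 * 275^32 = 1445 (mod 1858); answer 1445

1445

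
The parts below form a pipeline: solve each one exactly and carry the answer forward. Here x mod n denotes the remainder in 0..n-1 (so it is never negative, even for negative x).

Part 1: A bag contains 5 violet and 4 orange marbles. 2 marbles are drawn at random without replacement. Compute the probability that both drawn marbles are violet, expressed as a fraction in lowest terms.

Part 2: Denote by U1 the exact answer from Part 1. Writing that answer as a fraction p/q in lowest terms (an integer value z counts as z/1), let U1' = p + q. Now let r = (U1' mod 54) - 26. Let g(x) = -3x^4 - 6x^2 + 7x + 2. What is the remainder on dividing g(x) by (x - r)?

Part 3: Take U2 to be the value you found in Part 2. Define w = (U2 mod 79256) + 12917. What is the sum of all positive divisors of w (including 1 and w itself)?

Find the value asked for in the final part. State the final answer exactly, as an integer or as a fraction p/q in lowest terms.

Part 1: total draws C(9,2) = 36; favorable C(5,2) = 10; P = 5/18; answer 5/18
Part 2: U1 = 5/18; threaded value p + q = 23; r = -3; remainder = value at the root: -3*(-3)^4 - 6*(-3)^2 + 7*(-3)^1 + 2 = (-243) + (-54) + (-21) + (2) = -316; answer -316
Part 3: U2 = -316; w = 91857; 91857 = 3 * 67 * 457; sigma = (1 + 3) * (1 + 67) * (1 + 457) = 4 * 68 * 458 = 124576; answer 124576

124576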